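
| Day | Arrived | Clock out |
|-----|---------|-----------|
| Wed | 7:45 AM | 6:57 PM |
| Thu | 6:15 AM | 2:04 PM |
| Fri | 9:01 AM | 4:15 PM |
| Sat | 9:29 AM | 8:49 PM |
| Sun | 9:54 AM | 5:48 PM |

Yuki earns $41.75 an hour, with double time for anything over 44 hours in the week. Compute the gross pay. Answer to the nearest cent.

Wed: 7:45 AM–6:57 PM = 11 h 12 min
Thu: 6:15 AM–2:04 PM = 7 h 49 min
Fri: 9:01 AM–4:15 PM = 7 h 14 min
Sat: 9:29 AM–8:49 PM = 11 h 20 min
Sun: 9:54 AM–5:48 PM = 7 h 54 min
Total worked: 45 h 29 min = 2729 min.
Regular 44 h 0 min = 2640 min at $41.75/h; overtime 1 h 29 min = 89 min at $83.50/h.
Pay = (2640 × $41.75 + 89 × $83.50) ÷ 60 = $1960.86.

$1960.86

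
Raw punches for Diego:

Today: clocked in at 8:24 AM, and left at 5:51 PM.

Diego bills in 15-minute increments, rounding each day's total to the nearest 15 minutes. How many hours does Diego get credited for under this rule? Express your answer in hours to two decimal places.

9.50 hours

Today: 8:24 AM–5:51 PM = 9 h 27 min → rounds to 9 h 30 min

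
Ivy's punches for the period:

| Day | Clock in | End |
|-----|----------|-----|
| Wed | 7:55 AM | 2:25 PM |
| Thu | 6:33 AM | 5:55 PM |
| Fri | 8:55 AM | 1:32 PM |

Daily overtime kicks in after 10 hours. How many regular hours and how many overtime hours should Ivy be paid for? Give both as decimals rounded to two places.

Wed: 7:55 AM–2:25 PM = 6 h 30 min
Thu: 6:33 AM–5:55 PM = 11 h 22 min
Fri: 8:55 AM–1:32 PM = 4 h 37 min
Wed reg 6 h 30 min / OT 0 h 0 min; Thu reg 10 h 0 min / OT 1 h 22 min; Fri reg 4 h 37 min / OT 0 h 0 min.
Totals: regular 21 h 7 min, overtime 1 h 22 min.

Regular 21.12 hours, overtime 1.37 hours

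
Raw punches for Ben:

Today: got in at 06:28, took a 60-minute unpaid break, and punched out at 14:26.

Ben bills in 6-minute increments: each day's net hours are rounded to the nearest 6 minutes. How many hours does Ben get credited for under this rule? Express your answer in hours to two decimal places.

Today: 06:28–14:26 = 7 h 58 min − 60 min = 6 h 58 min → rounds to 7 h 0 min

7.00 hours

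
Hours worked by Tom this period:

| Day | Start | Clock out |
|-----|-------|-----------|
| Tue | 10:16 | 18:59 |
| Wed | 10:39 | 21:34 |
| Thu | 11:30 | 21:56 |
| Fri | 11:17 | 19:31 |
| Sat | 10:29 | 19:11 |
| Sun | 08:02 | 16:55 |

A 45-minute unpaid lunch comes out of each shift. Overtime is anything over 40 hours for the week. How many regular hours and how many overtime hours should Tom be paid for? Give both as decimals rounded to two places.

Regular 40.00 hours, overtime 11.38 hours

Tue: 10:16–18:59 = 8 h 43 min; less 45 min break → 7 h 58 min
Wed: 10:39–21:34 = 10 h 55 min; less 45 min break → 10 h 10 min
Thu: 11:30–21:56 = 10 h 26 min; less 45 min break → 9 h 41 min
Fri: 11:17–19:31 = 8 h 14 min; less 45 min break → 7 h 29 min
Sat: 10:29–19:11 = 8 h 42 min; less 45 min break → 7 h 57 min
Sun: 08:02–16:55 = 8 h 53 min; less 45 min break → 8 h 8 min
Total worked: 51 h 23 min = 51.38 h.
Threshold 40 h → overtime 11 h 23 min, regular 40 h 0 min.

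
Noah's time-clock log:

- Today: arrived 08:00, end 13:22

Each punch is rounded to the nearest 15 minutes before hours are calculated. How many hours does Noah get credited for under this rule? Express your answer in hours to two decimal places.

Today: in 08:00→08:00, out 13:22→13:15; 5 h 15 min

5.25 hours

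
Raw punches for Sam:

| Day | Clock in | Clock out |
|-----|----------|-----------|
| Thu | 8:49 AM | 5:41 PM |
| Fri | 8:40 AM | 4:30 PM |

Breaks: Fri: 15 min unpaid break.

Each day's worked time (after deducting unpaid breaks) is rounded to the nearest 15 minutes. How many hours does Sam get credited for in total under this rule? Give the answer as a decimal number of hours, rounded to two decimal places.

16.25 hours

Thu: 8:49 AM–5:41 PM = 8 h 52 min → rounds to 8 h 45 min
Fri: 8:40 AM–4:30 PM = 7 h 50 min − 15 min = 7 h 35 min → rounds to 7 h 30 min
Total credited: 16 h 15 min.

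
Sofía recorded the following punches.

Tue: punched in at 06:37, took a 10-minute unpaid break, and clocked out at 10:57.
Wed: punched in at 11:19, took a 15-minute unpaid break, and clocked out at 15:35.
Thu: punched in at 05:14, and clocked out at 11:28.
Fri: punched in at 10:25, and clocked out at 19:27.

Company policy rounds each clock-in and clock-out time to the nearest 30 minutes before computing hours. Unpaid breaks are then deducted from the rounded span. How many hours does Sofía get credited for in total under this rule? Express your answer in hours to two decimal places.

23.58 hours

Tue: in 06:37→06:30, out 10:57→11:00; 4 h 30 min − 10 min = 4 h 20 min
Wed: in 11:19→11:30, out 15:35→15:30; 4 h 0 min − 15 min = 3 h 45 min
Thu: in 05:14→05:00, out 11:28→11:30; 6 h 30 min
Fri: in 10:25→10:30, out 19:27→19:30; 9 h 0 min
Total credited: 23 h 35 min.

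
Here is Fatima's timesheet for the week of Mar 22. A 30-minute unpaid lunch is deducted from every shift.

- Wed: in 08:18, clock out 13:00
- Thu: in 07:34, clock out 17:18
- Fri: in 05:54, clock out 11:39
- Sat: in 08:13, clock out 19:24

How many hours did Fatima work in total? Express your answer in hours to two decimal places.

29.37 hours

Wed: 08:18–13:00 = 4 h 42 min; less 30 min break → 4 h 12 min
Thu: 07:34–17:18 = 9 h 44 min; less 30 min break → 9 h 14 min
Fri: 05:54–11:39 = 5 h 45 min; less 30 min break → 5 h 15 min
Sat: 08:13–19:24 = 11 h 11 min; less 30 min break → 10 h 41 min
Total: 4 h 12 min + 9 h 14 min + 5 h 15 min + 10 h 41 min = 29 h 22 min.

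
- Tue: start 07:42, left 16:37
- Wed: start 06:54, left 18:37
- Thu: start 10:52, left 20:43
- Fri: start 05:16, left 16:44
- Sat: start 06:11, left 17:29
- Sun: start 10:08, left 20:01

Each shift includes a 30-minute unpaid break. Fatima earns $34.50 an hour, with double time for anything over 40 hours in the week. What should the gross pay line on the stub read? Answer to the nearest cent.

$2769.20

Tue: 07:42–16:37 = 8 h 55 min; less 30 min break → 8 h 25 min
Wed: 06:54–18:37 = 11 h 43 min; less 30 min break → 11 h 13 min
Thu: 10:52–20:43 = 9 h 51 min; less 30 min break → 9 h 21 min
Fri: 05:16–16:44 = 11 h 28 min; less 30 min break → 10 h 58 min
Sat: 06:11–17:29 = 11 h 18 min; less 30 min break → 10 h 48 min
Sun: 10:08–20:01 = 9 h 53 min; less 30 min break → 9 h 23 min
Total worked: 60 h 8 min = 3608 min.
Regular 40 h 0 min = 2400 min at $34.50/h; overtime 20 h 8 min = 1208 min at $69.00/h.
Pay = (2400 × $34.50 + 1208 × $69.00) ÷ 60 = $2769.20.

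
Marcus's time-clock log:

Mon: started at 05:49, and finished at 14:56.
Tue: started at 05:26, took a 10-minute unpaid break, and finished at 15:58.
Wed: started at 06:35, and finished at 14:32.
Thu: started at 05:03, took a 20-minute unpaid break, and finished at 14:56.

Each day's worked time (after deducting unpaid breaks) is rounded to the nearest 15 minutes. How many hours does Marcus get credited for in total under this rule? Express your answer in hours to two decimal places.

Mon: 05:49–14:56 = 9 h 7 min → rounds to 9 h 0 min
Tue: 05:26–15:58 = 10 h 32 min − 10 min = 10 h 22 min → rounds to 10 h 15 min
Wed: 06:35–14:32 = 7 h 57 min → rounds to 8 h 0 min
Thu: 05:03–14:56 = 9 h 53 min − 20 min = 9 h 33 min → rounds to 9 h 30 min
Total credited: 36 h 45 min.

36.75 hours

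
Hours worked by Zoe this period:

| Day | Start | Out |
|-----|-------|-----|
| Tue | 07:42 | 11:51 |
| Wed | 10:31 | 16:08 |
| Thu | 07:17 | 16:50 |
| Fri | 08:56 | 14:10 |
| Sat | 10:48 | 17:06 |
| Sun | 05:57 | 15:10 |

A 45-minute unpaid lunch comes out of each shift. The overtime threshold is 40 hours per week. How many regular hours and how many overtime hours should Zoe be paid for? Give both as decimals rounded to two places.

Tue: 07:42–11:51 = 4 h 9 min; less 45 min break → 3 h 24 min
Wed: 10:31–16:08 = 5 h 37 min; less 45 min break → 4 h 52 min
Thu: 07:17–16:50 = 9 h 33 min; less 45 min break → 8 h 48 min
Fri: 08:56–14:10 = 5 h 14 min; less 45 min break → 4 h 29 min
Sat: 10:48–17:06 = 6 h 18 min; less 45 min break → 5 h 33 min
Sun: 05:57–15:10 = 9 h 13 min; less 45 min break → 8 h 28 min
Total worked: 35 h 34 min = 35.57 h.
Threshold 40 h → overtime 0 h 0 min, regular 35 h 34 min.

Regular 35.57 hours, overtime 0.00 hours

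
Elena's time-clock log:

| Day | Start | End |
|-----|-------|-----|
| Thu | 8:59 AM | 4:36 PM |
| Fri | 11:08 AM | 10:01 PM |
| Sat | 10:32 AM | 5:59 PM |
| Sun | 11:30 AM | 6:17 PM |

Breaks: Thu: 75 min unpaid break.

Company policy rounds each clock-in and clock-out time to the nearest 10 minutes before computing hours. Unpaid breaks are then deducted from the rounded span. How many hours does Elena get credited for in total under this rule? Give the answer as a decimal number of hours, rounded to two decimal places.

31.58 hours

Thu: in 8:59 AM→9:00 AM, out 4:36 PM→4:40 PM; 7 h 40 min − 75 min = 6 h 25 min
Fri: in 11:08 AM→11:10 AM, out 10:01 PM→10:00 PM; 10 h 50 min
Sat: in 10:32 AM→10:30 AM, out 5:59 PM→6:00 PM; 7 h 30 min
Sun: in 11:30 AM→11:30 AM, out 6:17 PM→6:20 PM; 6 h 50 min
Total credited: 31 h 35 min.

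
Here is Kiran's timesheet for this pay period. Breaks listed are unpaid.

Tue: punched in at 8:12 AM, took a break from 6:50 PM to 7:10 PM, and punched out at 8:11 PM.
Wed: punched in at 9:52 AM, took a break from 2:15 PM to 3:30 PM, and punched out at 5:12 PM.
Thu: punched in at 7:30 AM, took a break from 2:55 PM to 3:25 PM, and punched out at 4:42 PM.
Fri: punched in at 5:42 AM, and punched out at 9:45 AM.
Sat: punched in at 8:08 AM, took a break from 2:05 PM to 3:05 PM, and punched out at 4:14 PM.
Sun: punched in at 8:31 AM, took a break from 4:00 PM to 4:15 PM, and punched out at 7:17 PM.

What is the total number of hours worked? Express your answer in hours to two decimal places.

Tue: 8:12 AM–8:11 PM = 11 h 59 min; less 20 min break → 11 h 39 min
Wed: 9:52 AM–5:12 PM = 7 h 20 min; less 75 min break → 6 h 5 min
Thu: 7:30 AM–4:42 PM = 9 h 12 min; less 30 min break → 8 h 42 min
Fri: 5:42 AM–9:45 AM = 4 h 3 min
Sat: 8:08 AM–4:14 PM = 8 h 6 min; less 60 min break → 7 h 6 min
Sun: 8:31 AM–7:17 PM = 10 h 46 min; less 15 min break → 10 h 31 min
Total: 11 h 39 min + 6 h 5 min + 8 h 42 min + 4 h 3 min + 7 h 6 min + 10 h 31 min = 48 h 6 min.

48.10 hours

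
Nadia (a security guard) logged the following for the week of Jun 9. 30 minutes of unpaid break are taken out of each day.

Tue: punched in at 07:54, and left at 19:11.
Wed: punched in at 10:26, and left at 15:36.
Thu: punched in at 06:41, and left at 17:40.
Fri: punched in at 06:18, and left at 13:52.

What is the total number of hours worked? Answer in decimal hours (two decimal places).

33.00 hours

Tue: 07:54–19:11 = 11 h 17 min; less 30 min break → 10 h 47 min
Wed: 10:26–15:36 = 5 h 10 min; less 30 min break → 4 h 40 min
Thu: 06:41–17:40 = 10 h 59 min; less 30 min break → 10 h 29 min
Fri: 06:18–13:52 = 7 h 34 min; less 30 min break → 7 h 4 min
Total: 10 h 47 min + 4 h 40 min + 10 h 29 min + 7 h 4 min = 33 h 0 min.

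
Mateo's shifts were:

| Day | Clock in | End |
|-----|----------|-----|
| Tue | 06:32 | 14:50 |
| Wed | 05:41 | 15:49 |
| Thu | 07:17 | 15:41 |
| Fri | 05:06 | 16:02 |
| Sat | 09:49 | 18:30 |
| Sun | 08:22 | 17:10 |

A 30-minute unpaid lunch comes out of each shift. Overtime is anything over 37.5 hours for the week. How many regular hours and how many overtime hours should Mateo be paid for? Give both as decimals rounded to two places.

Tue: 06:32–14:50 = 8 h 18 min; less 30 min break → 7 h 48 min
Wed: 05:41–15:49 = 10 h 8 min; less 30 min break → 9 h 38 min
Thu: 07:17–15:41 = 8 h 24 min; less 30 min break → 7 h 54 min
Fri: 05:06–16:02 = 10 h 56 min; less 30 min break → 10 h 26 min
Sat: 09:49–18:30 = 8 h 41 min; less 30 min break → 8 h 11 min
Sun: 08:22–17:10 = 8 h 48 min; less 30 min break → 8 h 18 min
Total worked: 52 h 15 min = 52.25 h.
Threshold 37.5 h → overtime 14 h 45 min, regular 37 h 30 min.

Regular 37.50 hours, overtime 14.75 hours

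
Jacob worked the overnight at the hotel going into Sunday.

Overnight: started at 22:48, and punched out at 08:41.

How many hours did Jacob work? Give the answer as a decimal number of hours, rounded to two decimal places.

Overnight: 22:48 → midnight = 1 h 12 min; midnight → 08:41 = 8 h 41 min; span 9 h 53 min

9.88 hours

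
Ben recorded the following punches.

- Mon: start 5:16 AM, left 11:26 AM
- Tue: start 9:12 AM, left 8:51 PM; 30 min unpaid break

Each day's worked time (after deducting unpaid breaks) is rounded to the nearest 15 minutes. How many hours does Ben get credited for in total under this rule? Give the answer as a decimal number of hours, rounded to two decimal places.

Mon: 5:16 AM–11:26 AM = 6 h 10 min → rounds to 6 h 15 min
Tue: 9:12 AM–8:51 PM = 11 h 39 min − 30 min = 11 h 9 min → rounds to 11 h 15 min
Total credited: 17 h 30 min.

17.50 hours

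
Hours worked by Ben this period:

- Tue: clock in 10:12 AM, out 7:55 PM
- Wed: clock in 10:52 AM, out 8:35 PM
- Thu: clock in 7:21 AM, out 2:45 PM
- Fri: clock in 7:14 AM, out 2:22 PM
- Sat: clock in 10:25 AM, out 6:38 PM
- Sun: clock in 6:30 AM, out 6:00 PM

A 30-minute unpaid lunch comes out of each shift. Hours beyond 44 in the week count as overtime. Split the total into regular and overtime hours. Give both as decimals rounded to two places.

Regular 44.00 hours, overtime 6.68 hours

Tue: 10:12 AM–7:55 PM = 9 h 43 min; less 30 min break → 9 h 13 min
Wed: 10:52 AM–8:35 PM = 9 h 43 min; less 30 min break → 9 h 13 min
Thu: 7:21 AM–2:45 PM = 7 h 24 min; less 30 min break → 6 h 54 min
Fri: 7:14 AM–2:22 PM = 7 h 8 min; less 30 min break → 6 h 38 min
Sat: 10:25 AM–6:38 PM = 8 h 13 min; less 30 min break → 7 h 43 min
Sun: 6:30 AM–6:00 PM = 11 h 30 min; less 30 min break → 11 h 0 min
Total worked: 50 h 41 min = 50.68 h.
Threshold 44 h → overtime 6 h 41 min, regular 44 h 0 min.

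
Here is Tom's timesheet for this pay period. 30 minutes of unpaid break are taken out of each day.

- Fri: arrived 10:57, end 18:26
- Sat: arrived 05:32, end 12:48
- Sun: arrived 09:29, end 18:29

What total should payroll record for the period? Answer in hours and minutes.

22 h 15 min

Fri: 10:57–18:26 = 7 h 29 min; less 30 min break → 6 h 59 min
Sat: 05:32–12:48 = 7 h 16 min; less 30 min break → 6 h 46 min
Sun: 09:29–18:29 = 9 h 0 min; less 30 min break → 8 h 30 min
Total: 6 h 59 min + 6 h 46 min + 8 h 30 min = 22 h 15 min.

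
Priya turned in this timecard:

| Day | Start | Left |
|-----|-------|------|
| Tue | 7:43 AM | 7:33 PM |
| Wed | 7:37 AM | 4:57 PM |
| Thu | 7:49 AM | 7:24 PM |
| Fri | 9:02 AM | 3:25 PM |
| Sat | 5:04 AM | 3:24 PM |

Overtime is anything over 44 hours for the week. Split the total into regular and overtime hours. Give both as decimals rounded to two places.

Tue: 7:43 AM–7:33 PM = 11 h 50 min
Wed: 7:37 AM–4:57 PM = 9 h 20 min
Thu: 7:49 AM–7:24 PM = 11 h 35 min
Fri: 9:02 AM–3:25 PM = 6 h 23 min
Sat: 5:04 AM–3:24 PM = 10 h 20 min
Total worked: 49 h 28 min = 49.47 h.
Threshold 44 h → overtime 5 h 28 min, regular 44 h 0 min.

Regular 44.00 hours, overtime 5.47 hours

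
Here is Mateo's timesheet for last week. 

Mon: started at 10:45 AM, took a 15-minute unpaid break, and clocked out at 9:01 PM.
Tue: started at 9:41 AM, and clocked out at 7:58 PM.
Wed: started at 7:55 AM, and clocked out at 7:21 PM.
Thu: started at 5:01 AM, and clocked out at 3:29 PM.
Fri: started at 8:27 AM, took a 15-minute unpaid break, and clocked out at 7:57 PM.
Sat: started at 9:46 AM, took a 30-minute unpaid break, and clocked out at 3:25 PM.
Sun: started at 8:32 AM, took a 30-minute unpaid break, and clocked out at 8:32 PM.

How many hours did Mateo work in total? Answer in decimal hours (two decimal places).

70.10 hours

Mon: 10:45 AM–9:01 PM = 10 h 16 min; less 15 min break → 10 h 1 min
Tue: 9:41 AM–7:58 PM = 10 h 17 min
Wed: 7:55 AM–7:21 PM = 11 h 26 min
Thu: 5:01 AM–3:29 PM = 10 h 28 min
Fri: 8:27 AM–7:57 PM = 11 h 30 min; less 15 min break → 11 h 15 min
Sat: 9:46 AM–3:25 PM = 5 h 39 min; less 30 min break → 5 h 9 min
Sun: 8:32 AM–8:32 PM = 12 h 0 min; less 30 min break → 11 h 30 min
Total: 10 h 1 min + 10 h 17 min + 11 h 26 min + 10 h 28 min + 11 h 15 min + 5 h 9 min + 11 h 30 min = 70 h 6 min.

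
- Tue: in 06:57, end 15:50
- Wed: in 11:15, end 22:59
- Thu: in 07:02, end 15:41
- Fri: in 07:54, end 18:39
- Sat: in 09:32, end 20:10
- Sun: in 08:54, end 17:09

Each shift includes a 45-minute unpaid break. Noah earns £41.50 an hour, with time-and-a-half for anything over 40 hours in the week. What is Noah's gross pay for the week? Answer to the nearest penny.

£2556.40

Tue: 06:57–15:50 = 8 h 53 min; less 45 min break → 8 h 8 min
Wed: 11:15–22:59 = 11 h 44 min; less 45 min break → 10 h 59 min
Thu: 07:02–15:41 = 8 h 39 min; less 45 min break → 7 h 54 min
Fri: 07:54–18:39 = 10 h 45 min; less 45 min break → 10 h 0 min
Sat: 09:32–20:10 = 10 h 38 min; less 45 min break → 9 h 53 min
Sun: 08:54–17:09 = 8 h 15 min; less 45 min break → 7 h 30 min
Total worked: 54 h 24 min = 3264 min.
Regular 40 h 0 min = 2400 min at £41.50/h; overtime 14 h 24 min = 864 min at £62.25/h.
Pay = (2400 × £41.50 + 864 × £62.25) ÷ 60 = £2556.40.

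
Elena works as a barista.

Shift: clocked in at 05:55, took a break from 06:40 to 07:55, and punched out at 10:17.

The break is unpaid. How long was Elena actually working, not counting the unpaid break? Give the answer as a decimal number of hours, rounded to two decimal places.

3.12 hours

Shift: 05:55–10:17 = 4 h 22 min; less 75 min break → 3 h 7 min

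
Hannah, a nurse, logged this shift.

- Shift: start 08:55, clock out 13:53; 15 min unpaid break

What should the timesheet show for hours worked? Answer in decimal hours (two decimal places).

Shift: 08:55–13:53 = 4 h 58 min; less 15 min break → 4 h 43 min

4.72 hours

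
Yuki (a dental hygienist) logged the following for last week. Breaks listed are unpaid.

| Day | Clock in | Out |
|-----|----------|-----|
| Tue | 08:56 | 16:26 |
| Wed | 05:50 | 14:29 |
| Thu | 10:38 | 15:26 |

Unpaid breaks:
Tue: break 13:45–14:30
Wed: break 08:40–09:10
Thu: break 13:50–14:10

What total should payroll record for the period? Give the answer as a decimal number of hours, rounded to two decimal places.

Tue: 08:56–16:26 = 7 h 30 min; less 45 min break → 6 h 45 min
Wed: 05:50–14:29 = 8 h 39 min; less 30 min break → 8 h 9 min
Thu: 10:38–15:26 = 4 h 48 min; less 20 min break → 4 h 28 min
Total: 6 h 45 min + 8 h 9 min + 4 h 28 min = 19 h 22 min.

19.37 hours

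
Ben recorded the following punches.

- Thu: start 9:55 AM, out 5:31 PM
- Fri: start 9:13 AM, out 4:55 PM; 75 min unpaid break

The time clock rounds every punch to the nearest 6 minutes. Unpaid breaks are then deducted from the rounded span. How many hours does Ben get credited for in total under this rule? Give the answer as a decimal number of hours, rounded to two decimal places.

14.05 hours

Thu: in 9:55 AM→9:54 AM, out 5:31 PM→5:30 PM; 7 h 36 min
Fri: in 9:13 AM→9:12 AM, out 4:55 PM→4:54 PM; 7 h 42 min − 75 min = 6 h 27 min
Total credited: 14 h 3 min.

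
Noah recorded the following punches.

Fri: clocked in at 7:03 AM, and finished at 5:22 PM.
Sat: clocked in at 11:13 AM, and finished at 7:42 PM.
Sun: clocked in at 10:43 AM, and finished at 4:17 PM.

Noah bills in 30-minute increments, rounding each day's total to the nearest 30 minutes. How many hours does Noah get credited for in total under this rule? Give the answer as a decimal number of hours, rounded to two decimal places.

24.50 hours

Fri: 7:03 AM–5:22 PM = 10 h 19 min → rounds to 10 h 30 min
Sat: 11:13 AM–7:42 PM = 8 h 29 min → rounds to 8 h 30 min
Sun: 10:43 AM–4:17 PM = 5 h 34 min → rounds to 5 h 30 min
Total credited: 24 h 30 min.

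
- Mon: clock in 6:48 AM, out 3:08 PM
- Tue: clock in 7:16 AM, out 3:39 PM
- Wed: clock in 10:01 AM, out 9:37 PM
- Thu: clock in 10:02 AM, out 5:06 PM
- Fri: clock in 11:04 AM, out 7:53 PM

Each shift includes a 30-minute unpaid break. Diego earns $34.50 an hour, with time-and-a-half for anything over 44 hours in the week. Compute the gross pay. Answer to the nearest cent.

Mon: 6:48 AM–3:08 PM = 8 h 20 min; less 30 min break → 7 h 50 min
Tue: 7:16 AM–3:39 PM = 8 h 23 min; less 30 min break → 7 h 53 min
Wed: 10:01 AM–9:37 PM = 11 h 36 min; less 30 min break → 11 h 6 min
Thu: 10:02 AM–5:06 PM = 7 h 4 min; less 30 min break → 6 h 34 min
Fri: 11:04 AM–7:53 PM = 8 h 49 min; less 30 min break → 8 h 19 min
Total worked: 41 h 42 min = 2502 min.
Regular 41 h 42 min = 2502 min at $34.50/h; overtime 0 h 0 min = 0 min at $51.75/h.
Pay = (2502 × $34.50 + 0 × $51.75) ÷ 60 = $1438.65.

$1438.65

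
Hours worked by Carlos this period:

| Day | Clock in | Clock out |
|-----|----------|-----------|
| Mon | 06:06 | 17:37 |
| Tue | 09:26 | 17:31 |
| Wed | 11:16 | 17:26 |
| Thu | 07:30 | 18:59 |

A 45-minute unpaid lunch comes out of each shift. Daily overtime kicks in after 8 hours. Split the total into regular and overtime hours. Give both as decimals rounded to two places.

Regular 28.75 hours, overtime 5.50 hours

Mon: 06:06–17:37 = 11 h 31 min; less 45 min break → 10 h 46 min
Tue: 09:26–17:31 = 8 h 5 min; less 45 min break → 7 h 20 min
Wed: 11:16–17:26 = 6 h 10 min; less 45 min break → 5 h 25 min
Thu: 07:30–18:59 = 11 h 29 min; less 45 min break → 10 h 44 min
Mon reg 8 h 0 min / OT 2 h 46 min; Tue reg 7 h 20 min / OT 0 h 0 min; Wed reg 5 h 25 min / OT 0 h 0 min; Thu reg 8 h 0 min / OT 2 h 44 min.
Totals: regular 28 h 45 min, overtime 5 h 30 min.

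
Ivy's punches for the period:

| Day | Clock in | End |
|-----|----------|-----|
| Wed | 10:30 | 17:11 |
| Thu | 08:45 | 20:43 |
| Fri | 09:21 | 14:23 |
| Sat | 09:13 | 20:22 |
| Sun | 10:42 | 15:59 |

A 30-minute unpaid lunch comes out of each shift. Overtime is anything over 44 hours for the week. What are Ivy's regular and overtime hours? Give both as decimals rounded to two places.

Regular 37.62 hours, overtime 0.00 hours

Wed: 10:30–17:11 = 6 h 41 min; less 30 min break → 6 h 11 min
Thu: 08:45–20:43 = 11 h 58 min; less 30 min break → 11 h 28 min
Fri: 09:21–14:23 = 5 h 2 min; less 30 min break → 4 h 32 min
Sat: 09:13–20:22 = 11 h 9 min; less 30 min break → 10 h 39 min
Sun: 10:42–15:59 = 5 h 17 min; less 30 min break → 4 h 47 min
Total worked: 37 h 37 min = 37.62 h.
Threshold 44 h → overtime 0 h 0 min, regular 37 h 37 min.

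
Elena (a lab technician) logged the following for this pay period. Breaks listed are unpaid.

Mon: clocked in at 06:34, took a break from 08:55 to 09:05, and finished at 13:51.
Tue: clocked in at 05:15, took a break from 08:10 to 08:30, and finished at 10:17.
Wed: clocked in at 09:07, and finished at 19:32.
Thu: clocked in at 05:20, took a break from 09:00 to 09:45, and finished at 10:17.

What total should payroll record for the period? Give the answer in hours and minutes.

26 h 26 min

Mon: 06:34–13:51 = 7 h 17 min; less 10 min break → 7 h 7 min
Tue: 05:15–10:17 = 5 h 2 min; less 20 min break → 4 h 42 min
Wed: 09:07–19:32 = 10 h 25 min
Thu: 05:20–10:17 = 4 h 57 min; less 45 min break → 4 h 12 min
Total: 7 h 7 min + 4 h 42 min + 10 h 25 min + 4 h 12 min = 26 h 26 min.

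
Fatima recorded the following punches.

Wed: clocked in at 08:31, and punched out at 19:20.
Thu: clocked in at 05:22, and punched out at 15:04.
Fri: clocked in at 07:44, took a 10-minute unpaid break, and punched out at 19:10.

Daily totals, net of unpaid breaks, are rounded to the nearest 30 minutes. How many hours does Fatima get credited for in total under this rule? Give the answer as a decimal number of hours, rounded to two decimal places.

32.00 hours

Wed: 08:31–19:20 = 10 h 49 min → rounds to 11 h 0 min
Thu: 05:22–15:04 = 9 h 42 min → rounds to 9 h 30 min
Fri: 07:44–19:10 = 11 h 26 min − 10 min = 11 h 16 min → rounds to 11 h 30 min
Total credited: 32 h 0 min.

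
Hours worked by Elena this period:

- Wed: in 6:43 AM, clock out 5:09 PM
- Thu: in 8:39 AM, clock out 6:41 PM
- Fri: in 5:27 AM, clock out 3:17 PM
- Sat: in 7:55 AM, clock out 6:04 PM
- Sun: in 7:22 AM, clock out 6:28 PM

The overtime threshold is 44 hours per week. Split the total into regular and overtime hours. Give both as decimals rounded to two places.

Wed: 6:43 AM–5:09 PM = 10 h 26 min
Thu: 8:39 AM–6:41 PM = 10 h 2 min
Fri: 5:27 AM–3:17 PM = 9 h 50 min
Sat: 7:55 AM–6:04 PM = 10 h 9 min
Sun: 7:22 AM–6:28 PM = 11 h 6 min
Total worked: 51 h 33 min = 51.55 h.
Threshold 44 h → overtime 7 h 33 min, regular 44 h 0 min.

Regular 44.00 hours, overtime 7.55 hours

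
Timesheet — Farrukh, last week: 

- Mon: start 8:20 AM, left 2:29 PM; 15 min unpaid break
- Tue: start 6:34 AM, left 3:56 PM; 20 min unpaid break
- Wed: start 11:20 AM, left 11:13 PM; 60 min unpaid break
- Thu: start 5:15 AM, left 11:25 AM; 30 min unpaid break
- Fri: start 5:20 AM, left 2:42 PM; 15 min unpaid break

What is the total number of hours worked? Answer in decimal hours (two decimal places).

Mon: 8:20 AM–2:29 PM = 6 h 9 min; less 15 min break → 5 h 54 min
Tue: 6:34 AM–3:56 PM = 9 h 22 min; less 20 min break → 9 h 2 min
Wed: 11:20 AM–11:13 PM = 11 h 53 min; less 60 min break → 10 h 53 min
Thu: 5:15 AM–11:25 AM = 6 h 10 min; less 30 min break → 5 h 40 min
Fri: 5:20 AM–2:42 PM = 9 h 22 min; less 15 min break → 9 h 7 min
Total: 5 h 54 min + 9 h 2 min + 10 h 53 min + 5 h 40 min + 9 h 7 min = 40 h 36 min.

40.60 hours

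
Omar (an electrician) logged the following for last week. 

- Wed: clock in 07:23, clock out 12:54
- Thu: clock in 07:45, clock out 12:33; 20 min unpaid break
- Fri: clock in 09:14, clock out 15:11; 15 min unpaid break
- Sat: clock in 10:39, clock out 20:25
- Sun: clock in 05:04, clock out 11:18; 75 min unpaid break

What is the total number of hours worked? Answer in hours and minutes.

30 h 26 min

Wed: 07:23–12:54 = 5 h 31 min
Thu: 07:45–12:33 = 4 h 48 min; less 20 min break → 4 h 28 min
Fri: 09:14–15:11 = 5 h 57 min; less 15 min break → 5 h 42 min
Sat: 10:39–20:25 = 9 h 46 min
Sun: 05:04–11:18 = 6 h 14 min; less 75 min break → 4 h 59 min
Total: 5 h 31 min + 4 h 28 min + 5 h 42 min + 9 h 46 min + 4 h 59 min = 30 h 26 min.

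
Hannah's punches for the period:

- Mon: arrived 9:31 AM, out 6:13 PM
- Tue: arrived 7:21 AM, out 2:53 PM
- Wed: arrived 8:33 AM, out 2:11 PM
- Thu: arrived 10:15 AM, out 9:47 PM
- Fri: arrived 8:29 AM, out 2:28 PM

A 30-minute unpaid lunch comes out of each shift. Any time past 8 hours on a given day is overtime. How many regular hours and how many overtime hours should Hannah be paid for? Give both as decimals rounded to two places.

Mon: 9:31 AM–6:13 PM = 8 h 42 min; less 30 min break → 8 h 12 min
Tue: 7:21 AM–2:53 PM = 7 h 32 min; less 30 min break → 7 h 2 min
Wed: 8:33 AM–2:11 PM = 5 h 38 min; less 30 min break → 5 h 8 min
Thu: 10:15 AM–9:47 PM = 11 h 32 min; less 30 min break → 11 h 2 min
Fri: 8:29 AM–2:28 PM = 5 h 59 min; less 30 min break → 5 h 29 min
Mon reg 8 h 0 min / OT 0 h 12 min; Tue reg 7 h 2 min / OT 0 h 0 min; Wed reg 5 h 8 min / OT 0 h 0 min; Thu reg 8 h 0 min / OT 3 h 2 min; Fri reg 5 h 29 min / OT 0 h 0 min.
Totals: regular 33 h 39 min, overtime 3 h 14 min.

Regular 33.65 hours, overtime 3.23 hours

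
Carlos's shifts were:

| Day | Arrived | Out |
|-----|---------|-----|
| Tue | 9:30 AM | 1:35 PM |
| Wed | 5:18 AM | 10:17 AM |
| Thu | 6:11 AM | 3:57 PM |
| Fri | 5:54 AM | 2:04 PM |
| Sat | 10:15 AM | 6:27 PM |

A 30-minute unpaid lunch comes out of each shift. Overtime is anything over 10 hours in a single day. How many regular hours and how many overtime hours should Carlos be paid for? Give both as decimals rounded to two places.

Regular 32.70 hours, overtime 0.00 hours

Tue: 9:30 AM–1:35 PM = 4 h 5 min; less 30 min break → 3 h 35 min
Wed: 5:18 AM–10:17 AM = 4 h 59 min; less 30 min break → 4 h 29 min
Thu: 6:11 AM–3:57 PM = 9 h 46 min; less 30 min break → 9 h 16 min
Fri: 5:54 AM–2:04 PM = 8 h 10 min; less 30 min break → 7 h 40 min
Sat: 10:15 AM–6:27 PM = 8 h 12 min; less 30 min break → 7 h 42 min
Tue reg 3 h 35 min / OT 0 h 0 min; Wed reg 4 h 29 min / OT 0 h 0 min; Thu reg 9 h 16 min / OT 0 h 0 min; Fri reg 7 h 40 min / OT 0 h 0 min; Sat reg 7 h 42 min / OT 0 h 0 min.
Totals: regular 32 h 42 min, overtime 0 h 0 min.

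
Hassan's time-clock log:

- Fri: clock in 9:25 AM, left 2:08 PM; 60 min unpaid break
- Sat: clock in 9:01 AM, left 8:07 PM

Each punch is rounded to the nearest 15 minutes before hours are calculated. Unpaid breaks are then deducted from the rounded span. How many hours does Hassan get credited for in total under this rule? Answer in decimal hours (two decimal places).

Fri: in 9:25 AM→9:30 AM, out 2:08 PM→2:15 PM; 4 h 45 min − 60 min = 3 h 45 min
Sat: in 9:01 AM→9:00 AM, out 8:07 PM→8:00 PM; 11 h 0 min
Total credited: 14 h 45 min.

14.75 hours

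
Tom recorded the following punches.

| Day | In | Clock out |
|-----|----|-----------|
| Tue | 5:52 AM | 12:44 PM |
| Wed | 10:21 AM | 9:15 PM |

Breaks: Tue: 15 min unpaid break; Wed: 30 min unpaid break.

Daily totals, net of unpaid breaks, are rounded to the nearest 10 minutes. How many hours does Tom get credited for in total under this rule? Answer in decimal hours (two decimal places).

17.00 hours

Tue: 5:52 AM–12:44 PM = 6 h 52 min − 15 min = 6 h 37 min → rounds to 6 h 40 min
Wed: 10:21 AM–9:15 PM = 10 h 54 min − 30 min = 10 h 24 min → rounds to 10 h 20 min
Total credited: 17 h 0 min.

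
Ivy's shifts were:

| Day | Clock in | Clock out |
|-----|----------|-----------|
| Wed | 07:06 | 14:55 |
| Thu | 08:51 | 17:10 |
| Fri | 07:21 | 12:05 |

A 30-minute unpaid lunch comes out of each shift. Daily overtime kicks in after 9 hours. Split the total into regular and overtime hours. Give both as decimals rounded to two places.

Regular 19.37 hours, overtime 0.00 hours

Wed: 07:06–14:55 = 7 h 49 min; less 30 min break → 7 h 19 min
Thu: 08:51–17:10 = 8 h 19 min; less 30 min break → 7 h 49 min
Fri: 07:21–12:05 = 4 h 44 min; less 30 min break → 4 h 14 min
Wed reg 7 h 19 min / OT 0 h 0 min; Thu reg 7 h 49 min / OT 0 h 0 min; Fri reg 4 h 14 min / OT 0 h 0 min.
Totals: regular 19 h 22 min, overtime 0 h 0 min.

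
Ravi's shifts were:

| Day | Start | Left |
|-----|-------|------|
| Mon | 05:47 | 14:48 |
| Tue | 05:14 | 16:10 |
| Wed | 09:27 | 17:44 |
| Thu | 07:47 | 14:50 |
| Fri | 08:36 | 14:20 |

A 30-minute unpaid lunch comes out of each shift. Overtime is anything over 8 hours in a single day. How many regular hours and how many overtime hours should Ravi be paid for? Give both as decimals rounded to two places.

Mon: 05:47–14:48 = 9 h 1 min; less 30 min break → 8 h 31 min
Tue: 05:14–16:10 = 10 h 56 min; less 30 min break → 10 h 26 min
Wed: 09:27–17:44 = 8 h 17 min; less 30 min break → 7 h 47 min
Thu: 07:47–14:50 = 7 h 3 min; less 30 min break → 6 h 33 min
Fri: 08:36–14:20 = 5 h 44 min; less 30 min break → 5 h 14 min
Mon reg 8 h 0 min / OT 0 h 31 min; Tue reg 8 h 0 min / OT 2 h 26 min; Wed reg 7 h 47 min / OT 0 h 0 min; Thu reg 6 h 33 min / OT 0 h 0 min; Fri reg 5 h 14 min / OT 0 h 0 min.
Totals: regular 35 h 34 min, overtime 2 h 57 min.

Regular 35.57 hours, overtime 2.95 hours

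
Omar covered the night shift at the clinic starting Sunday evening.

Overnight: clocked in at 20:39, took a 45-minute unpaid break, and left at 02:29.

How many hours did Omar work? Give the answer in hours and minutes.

Overnight: 20:39 → midnight = 3 h 21 min; midnight → 02:29 = 2 h 29 min; span 5 h 50 min; less 45 min break → 5 h 5 min

5 h 5 min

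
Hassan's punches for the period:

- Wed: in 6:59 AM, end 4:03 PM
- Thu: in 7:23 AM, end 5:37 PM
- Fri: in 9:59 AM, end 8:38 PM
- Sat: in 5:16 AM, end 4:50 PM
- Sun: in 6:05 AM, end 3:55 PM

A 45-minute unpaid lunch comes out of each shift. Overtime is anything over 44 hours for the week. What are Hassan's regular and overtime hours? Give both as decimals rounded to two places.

Wed: 6:59 AM–4:03 PM = 9 h 4 min; less 45 min break → 8 h 19 min
Thu: 7:23 AM–5:37 PM = 10 h 14 min; less 45 min break → 9 h 29 min
Fri: 9:59 AM–8:38 PM = 10 h 39 min; less 45 min break → 9 h 54 min
Sat: 5:16 AM–4:50 PM = 11 h 34 min; less 45 min break → 10 h 49 min
Sun: 6:05 AM–3:55 PM = 9 h 50 min; less 45 min break → 9 h 5 min
Total worked: 47 h 36 min = 47.60 h.
Threshold 44 h → overtime 3 h 36 min, regular 44 h 0 min.

Regular 44.00 hours, overtime 3.60 hours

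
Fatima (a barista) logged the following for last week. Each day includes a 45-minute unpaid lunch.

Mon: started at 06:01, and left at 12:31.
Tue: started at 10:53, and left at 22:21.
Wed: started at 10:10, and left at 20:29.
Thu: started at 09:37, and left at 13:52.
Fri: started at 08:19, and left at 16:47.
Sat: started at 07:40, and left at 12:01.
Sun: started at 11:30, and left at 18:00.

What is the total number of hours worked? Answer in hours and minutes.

Mon: 06:01–12:31 = 6 h 30 min; less 45 min break → 5 h 45 min
Tue: 10:53–22:21 = 11 h 28 min; less 45 min break → 10 h 43 min
Wed: 10:10–20:29 = 10 h 19 min; less 45 min break → 9 h 34 min
Thu: 09:37–13:52 = 4 h 15 min; less 45 min break → 3 h 30 min
Fri: 08:19–16:47 = 8 h 28 min; less 45 min break → 7 h 43 min
Sat: 07:40–12:01 = 4 h 21 min; less 45 min break → 3 h 36 min
Sun: 11:30–18:00 = 6 h 30 min; less 45 min break → 5 h 45 min
Total: 5 h 45 min + 10 h 43 min + 9 h 34 min + 3 h 30 min + 7 h 43 min + 3 h 36 min + 5 h 45 min = 46 h 36 min.

46 h 36 min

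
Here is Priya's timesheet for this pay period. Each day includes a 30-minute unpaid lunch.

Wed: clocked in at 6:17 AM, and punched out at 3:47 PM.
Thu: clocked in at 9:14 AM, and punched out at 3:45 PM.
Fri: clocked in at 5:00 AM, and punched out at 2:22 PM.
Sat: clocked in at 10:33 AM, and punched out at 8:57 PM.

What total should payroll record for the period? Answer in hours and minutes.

33 h 47 min

Wed: 6:17 AM–3:47 PM = 9 h 30 min; less 30 min break → 9 h 0 min
Thu: 9:14 AM–3:45 PM = 6 h 31 min; less 30 min break → 6 h 1 min
Fri: 5:00 AM–2:22 PM = 9 h 22 min; less 30 min break → 8 h 52 min
Sat: 10:33 AM–8:57 PM = 10 h 24 min; less 30 min break → 9 h 54 min
Total: 9 h 0 min + 6 h 1 min + 8 h 52 min + 9 h 54 min = 33 h 47 min.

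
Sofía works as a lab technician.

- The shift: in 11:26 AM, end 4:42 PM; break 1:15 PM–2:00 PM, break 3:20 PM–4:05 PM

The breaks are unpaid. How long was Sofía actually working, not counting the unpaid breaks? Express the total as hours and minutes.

The shift: 11:26 AM–4:42 PM = 5 h 16 min; less 90 min break → 3 h 46 min

3 h 46 min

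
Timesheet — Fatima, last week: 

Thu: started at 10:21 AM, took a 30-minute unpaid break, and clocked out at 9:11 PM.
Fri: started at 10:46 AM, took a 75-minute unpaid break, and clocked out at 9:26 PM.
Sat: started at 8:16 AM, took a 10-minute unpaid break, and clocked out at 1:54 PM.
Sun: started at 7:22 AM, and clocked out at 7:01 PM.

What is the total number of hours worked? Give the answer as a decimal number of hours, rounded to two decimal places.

Thu: 10:21 AM–9:11 PM = 10 h 50 min; less 30 min break → 10 h 20 min
Fri: 10:46 AM–9:26 PM = 10 h 40 min; less 75 min break → 9 h 25 min
Sat: 8:16 AM–1:54 PM = 5 h 38 min; less 10 min break → 5 h 28 min
Sun: 7:22 AM–7:01 PM = 11 h 39 min
Total: 10 h 20 min + 9 h 25 min + 5 h 28 min + 11 h 39 min = 36 h 52 min.

36.87 hours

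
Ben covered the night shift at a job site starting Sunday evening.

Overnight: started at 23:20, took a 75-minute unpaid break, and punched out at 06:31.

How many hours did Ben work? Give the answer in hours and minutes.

Overnight: 23:20 → midnight = 0 h 40 min; midnight → 06:31 = 6 h 31 min; span 7 h 11 min; less 75 min break → 5 h 56 min

5 h 56 min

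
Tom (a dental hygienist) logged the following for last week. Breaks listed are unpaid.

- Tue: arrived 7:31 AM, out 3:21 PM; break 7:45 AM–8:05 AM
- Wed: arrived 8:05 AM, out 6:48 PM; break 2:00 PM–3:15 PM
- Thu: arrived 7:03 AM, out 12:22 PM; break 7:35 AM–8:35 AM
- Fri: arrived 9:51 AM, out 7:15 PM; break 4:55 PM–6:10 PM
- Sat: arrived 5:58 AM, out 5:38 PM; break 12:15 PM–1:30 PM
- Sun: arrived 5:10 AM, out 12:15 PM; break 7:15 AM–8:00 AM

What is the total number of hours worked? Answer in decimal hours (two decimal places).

Tue: 7:31 AM–3:21 PM = 7 h 50 min; less 20 min break → 7 h 30 min
Wed: 8:05 AM–6:48 PM = 10 h 43 min; less 75 min break → 9 h 28 min
Thu: 7:03 AM–12:22 PM = 5 h 19 min; less 60 min break → 4 h 19 min
Fri: 9:51 AM–7:15 PM = 9 h 24 min; less 75 min break → 8 h 9 min
Sat: 5:58 AM–5:38 PM = 11 h 40 min; less 75 min break → 10 h 25 min
Sun: 5:10 AM–12:15 PM = 7 h 5 min; less 45 min break → 6 h 20 min
Total: 7 h 30 min + 9 h 28 min + 4 h 19 min + 8 h 9 min + 10 h 25 min + 6 h 20 min = 46 h 11 min.

46.18 hours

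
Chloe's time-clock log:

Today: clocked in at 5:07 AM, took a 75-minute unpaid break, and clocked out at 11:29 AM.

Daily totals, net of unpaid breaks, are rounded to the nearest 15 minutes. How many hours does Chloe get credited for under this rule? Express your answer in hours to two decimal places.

Today: 5:07 AM–11:29 AM = 6 h 22 min − 75 min = 5 h 7 min → rounds to 5 h 0 min

5.00 hours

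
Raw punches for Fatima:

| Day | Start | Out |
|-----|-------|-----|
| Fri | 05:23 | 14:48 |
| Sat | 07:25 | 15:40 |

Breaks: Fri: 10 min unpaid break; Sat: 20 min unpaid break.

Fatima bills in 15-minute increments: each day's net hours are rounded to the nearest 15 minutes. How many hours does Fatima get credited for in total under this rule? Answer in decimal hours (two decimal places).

17.25 hours

Fri: 05:23–14:48 = 9 h 25 min − 10 min = 9 h 15 min → rounds to 9 h 15 min
Sat: 07:25–15:40 = 8 h 15 min − 20 min = 7 h 55 min → rounds to 8 h 0 min
Total credited: 17 h 15 min.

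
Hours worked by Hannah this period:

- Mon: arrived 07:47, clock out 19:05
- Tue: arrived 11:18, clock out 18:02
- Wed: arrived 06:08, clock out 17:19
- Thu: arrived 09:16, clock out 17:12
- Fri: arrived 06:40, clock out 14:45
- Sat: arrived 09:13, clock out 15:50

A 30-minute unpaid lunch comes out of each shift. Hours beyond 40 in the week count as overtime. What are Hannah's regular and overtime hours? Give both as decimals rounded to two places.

Regular 40.00 hours, overtime 8.85 hours

Mon: 07:47–19:05 = 11 h 18 min; less 30 min break → 10 h 48 min
Tue: 11:18–18:02 = 6 h 44 min; less 30 min break → 6 h 14 min
Wed: 06:08–17:19 = 11 h 11 min; less 30 min break → 10 h 41 min
Thu: 09:16–17:12 = 7 h 56 min; less 30 min break → 7 h 26 min
Fri: 06:40–14:45 = 8 h 5 min; less 30 min break → 7 h 35 min
Sat: 09:13–15:50 = 6 h 37 min; less 30 min break → 6 h 7 min
Total worked: 48 h 51 min = 48.85 h.
Threshold 40 h → overtime 8 h 51 min, regular 40 h 0 min.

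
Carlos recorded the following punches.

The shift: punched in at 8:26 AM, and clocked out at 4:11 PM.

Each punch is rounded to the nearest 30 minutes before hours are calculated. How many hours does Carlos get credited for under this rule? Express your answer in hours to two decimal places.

7.50 hours

The shift: in 8:26 AM→8:30 AM, out 4:11 PM→4:00 PM; 7 h 30 min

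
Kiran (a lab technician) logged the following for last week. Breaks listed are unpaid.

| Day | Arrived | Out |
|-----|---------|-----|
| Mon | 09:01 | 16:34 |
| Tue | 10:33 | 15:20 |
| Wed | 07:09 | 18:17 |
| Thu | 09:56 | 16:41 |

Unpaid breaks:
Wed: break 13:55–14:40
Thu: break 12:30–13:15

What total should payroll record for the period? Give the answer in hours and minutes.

28 h 43 min

Mon: 09:01–16:34 = 7 h 33 min
Tue: 10:33–15:20 = 4 h 47 min
Wed: 07:09–18:17 = 11 h 8 min; less 45 min break → 10 h 23 min
Thu: 09:56–16:41 = 6 h 45 min; less 45 min break → 6 h 0 min
Total: 7 h 33 min + 4 h 47 min + 10 h 23 min + 6 h 0 min = 28 h 43 min.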